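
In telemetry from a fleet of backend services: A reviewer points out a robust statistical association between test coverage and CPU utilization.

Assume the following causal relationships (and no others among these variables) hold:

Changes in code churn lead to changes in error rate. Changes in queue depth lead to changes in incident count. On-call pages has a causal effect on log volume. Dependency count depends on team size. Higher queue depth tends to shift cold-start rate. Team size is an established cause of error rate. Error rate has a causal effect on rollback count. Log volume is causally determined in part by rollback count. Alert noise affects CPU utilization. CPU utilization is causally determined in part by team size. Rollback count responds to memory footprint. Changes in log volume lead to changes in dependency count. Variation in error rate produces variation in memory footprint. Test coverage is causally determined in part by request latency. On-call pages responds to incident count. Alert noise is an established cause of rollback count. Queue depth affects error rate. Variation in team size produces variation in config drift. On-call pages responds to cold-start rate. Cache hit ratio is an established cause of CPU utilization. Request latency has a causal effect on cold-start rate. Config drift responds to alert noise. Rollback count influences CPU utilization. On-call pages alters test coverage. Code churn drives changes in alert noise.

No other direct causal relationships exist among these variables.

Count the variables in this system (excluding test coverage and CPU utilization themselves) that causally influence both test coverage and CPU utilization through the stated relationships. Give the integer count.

1

The common causes are: queue depth (to test coverage via queue depth → incident count → on-call pages → test coverage; to CPU utilization via queue depth → error rate → rollback count → CPU utilization).
Every other variable lacks a causal path to at least one of test coverage and CPU utilization.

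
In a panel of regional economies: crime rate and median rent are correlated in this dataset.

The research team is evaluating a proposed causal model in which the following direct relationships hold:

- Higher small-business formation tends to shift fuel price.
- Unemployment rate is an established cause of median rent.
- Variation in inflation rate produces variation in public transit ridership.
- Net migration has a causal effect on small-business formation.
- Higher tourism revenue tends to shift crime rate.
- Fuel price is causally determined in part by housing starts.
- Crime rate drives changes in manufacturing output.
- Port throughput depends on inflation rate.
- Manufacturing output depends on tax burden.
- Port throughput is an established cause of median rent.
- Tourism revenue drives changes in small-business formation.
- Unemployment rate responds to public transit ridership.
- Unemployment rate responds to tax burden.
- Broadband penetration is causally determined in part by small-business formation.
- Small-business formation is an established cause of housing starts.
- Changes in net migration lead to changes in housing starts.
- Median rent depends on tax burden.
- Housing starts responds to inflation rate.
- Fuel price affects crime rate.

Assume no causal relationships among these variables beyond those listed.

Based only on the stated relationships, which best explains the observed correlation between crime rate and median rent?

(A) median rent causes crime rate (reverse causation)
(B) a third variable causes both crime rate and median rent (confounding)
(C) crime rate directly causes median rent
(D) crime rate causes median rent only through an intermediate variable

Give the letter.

Inflation rate causes crime rate (inflation rate → housing starts → fuel price → crime rate) and median rent (inflation rate → port throughput → median rent) — a common cause creating the correlation.
There is no stated path from crime rate to median rent or from median rent to crime rate, so neither direct nor reverse causation applies.

B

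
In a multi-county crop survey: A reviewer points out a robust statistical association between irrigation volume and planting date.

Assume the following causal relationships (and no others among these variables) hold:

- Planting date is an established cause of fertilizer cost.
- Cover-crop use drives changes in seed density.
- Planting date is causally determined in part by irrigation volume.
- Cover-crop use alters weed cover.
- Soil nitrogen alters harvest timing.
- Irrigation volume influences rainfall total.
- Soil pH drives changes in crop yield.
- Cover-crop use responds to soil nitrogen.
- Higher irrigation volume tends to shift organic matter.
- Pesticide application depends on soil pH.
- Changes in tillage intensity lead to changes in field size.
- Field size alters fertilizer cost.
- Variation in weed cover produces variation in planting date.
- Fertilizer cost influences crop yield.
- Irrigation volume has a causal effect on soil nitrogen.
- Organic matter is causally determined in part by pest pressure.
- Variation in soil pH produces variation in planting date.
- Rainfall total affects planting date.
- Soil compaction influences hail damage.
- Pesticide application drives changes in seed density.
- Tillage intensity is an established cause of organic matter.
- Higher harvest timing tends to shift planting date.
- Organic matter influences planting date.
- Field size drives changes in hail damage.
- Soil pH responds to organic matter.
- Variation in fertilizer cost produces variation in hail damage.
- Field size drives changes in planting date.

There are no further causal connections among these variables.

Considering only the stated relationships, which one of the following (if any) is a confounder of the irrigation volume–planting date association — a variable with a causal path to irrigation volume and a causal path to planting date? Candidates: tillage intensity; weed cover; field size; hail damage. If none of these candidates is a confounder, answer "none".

none

None of the listed candidates has causal paths to both irrigation volume and planting date in the stated relationships, so none is a common cause.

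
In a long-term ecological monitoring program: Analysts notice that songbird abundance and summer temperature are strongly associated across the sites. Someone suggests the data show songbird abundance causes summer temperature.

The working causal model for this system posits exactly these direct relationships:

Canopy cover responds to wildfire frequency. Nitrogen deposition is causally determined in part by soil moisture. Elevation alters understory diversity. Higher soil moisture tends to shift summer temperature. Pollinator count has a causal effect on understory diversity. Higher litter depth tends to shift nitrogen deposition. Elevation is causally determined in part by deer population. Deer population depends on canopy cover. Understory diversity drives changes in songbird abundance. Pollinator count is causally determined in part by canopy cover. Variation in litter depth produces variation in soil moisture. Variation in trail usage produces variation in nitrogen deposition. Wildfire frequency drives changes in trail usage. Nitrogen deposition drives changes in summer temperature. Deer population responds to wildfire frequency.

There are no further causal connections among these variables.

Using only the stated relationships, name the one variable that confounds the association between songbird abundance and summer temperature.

wildfire frequency

Wildfire frequency has a causal path to songbird abundance (wildfire frequency → deer population → elevation → understory diversity → songbird abundance) and a separate causal path to summer temperature (wildfire frequency → trail usage → nitrogen deposition → summer temperature), so it is a common cause of both.
No stated relationship gives songbird abundance a causal route to summer temperature, so the correlation is explained by the shared upstream cause rather than a direct effect.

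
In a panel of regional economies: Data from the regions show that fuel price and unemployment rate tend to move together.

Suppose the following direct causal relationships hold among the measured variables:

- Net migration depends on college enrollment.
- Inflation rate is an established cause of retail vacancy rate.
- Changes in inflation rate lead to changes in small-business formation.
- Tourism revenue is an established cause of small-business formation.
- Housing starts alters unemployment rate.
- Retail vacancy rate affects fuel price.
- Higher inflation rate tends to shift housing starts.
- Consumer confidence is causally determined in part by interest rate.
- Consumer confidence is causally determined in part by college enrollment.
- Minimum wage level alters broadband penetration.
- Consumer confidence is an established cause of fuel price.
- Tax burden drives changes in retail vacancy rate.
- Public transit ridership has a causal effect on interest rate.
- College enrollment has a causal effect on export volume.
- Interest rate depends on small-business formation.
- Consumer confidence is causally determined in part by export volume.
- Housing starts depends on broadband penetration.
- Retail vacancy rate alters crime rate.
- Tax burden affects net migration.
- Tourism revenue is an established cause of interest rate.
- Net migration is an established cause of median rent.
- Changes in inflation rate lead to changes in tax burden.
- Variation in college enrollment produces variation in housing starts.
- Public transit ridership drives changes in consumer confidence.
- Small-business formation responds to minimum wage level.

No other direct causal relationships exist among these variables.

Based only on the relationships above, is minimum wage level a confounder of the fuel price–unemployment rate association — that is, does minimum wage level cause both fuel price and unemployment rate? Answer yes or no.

Minimum wage level has a causal path to fuel price (minimum wage level → small-business formation → interest rate → consumer confidence → fuel price) and to unemployment rate (minimum wage level → broadband penetration → housing starts → unemployment rate), so it is a common cause of both — a confounder.

yes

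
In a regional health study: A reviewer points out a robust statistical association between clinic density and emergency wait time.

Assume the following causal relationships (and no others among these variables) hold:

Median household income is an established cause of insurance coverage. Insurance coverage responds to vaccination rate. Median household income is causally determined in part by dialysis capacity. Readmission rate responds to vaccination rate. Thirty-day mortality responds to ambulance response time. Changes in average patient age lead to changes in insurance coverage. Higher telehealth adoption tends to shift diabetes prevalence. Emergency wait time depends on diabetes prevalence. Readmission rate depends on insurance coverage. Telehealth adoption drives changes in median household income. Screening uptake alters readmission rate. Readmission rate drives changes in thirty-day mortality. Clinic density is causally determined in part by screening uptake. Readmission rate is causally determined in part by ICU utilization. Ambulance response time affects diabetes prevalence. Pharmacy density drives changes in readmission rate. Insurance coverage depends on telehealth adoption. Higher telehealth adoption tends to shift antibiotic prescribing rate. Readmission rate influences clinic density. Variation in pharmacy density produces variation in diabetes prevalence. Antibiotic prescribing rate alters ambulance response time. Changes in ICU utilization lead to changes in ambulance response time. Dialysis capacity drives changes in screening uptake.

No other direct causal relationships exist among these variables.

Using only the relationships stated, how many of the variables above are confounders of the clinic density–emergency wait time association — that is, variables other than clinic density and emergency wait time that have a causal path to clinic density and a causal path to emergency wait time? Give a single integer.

The common causes are: ICU utilization (to clinic density via ICU utilization → readmission rate → clinic density; to emergency wait time via ICU utilization → ambulance response time → diabetes prevalence → emergency wait time); pharmacy density (to clinic density via pharmacy density → readmission rate → clinic density; to emergency wait time via pharmacy density → diabetes prevalence → emergency wait time); telehealth adoption (to clinic density via telehealth adoption → insurance coverage → readmission rate → clinic density; to emergency wait time via telehealth adoption → diabetes prevalence → emergency wait time).
Every other variable lacks a causal path to at least one of clinic density and emergency wait time.

3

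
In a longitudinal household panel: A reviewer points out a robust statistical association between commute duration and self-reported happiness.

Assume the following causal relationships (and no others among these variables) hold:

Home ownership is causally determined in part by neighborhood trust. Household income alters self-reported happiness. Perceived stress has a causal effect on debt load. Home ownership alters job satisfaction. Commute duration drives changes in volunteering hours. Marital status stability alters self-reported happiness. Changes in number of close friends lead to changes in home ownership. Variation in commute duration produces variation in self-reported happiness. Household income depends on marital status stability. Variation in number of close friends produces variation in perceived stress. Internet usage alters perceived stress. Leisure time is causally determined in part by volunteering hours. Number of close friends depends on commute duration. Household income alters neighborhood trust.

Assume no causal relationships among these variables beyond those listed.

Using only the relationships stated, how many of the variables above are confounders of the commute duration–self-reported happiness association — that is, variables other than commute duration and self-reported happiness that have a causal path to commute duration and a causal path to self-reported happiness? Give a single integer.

No listed variable has a causal path to both commute duration and self-reported happiness, so there are no common causes.

0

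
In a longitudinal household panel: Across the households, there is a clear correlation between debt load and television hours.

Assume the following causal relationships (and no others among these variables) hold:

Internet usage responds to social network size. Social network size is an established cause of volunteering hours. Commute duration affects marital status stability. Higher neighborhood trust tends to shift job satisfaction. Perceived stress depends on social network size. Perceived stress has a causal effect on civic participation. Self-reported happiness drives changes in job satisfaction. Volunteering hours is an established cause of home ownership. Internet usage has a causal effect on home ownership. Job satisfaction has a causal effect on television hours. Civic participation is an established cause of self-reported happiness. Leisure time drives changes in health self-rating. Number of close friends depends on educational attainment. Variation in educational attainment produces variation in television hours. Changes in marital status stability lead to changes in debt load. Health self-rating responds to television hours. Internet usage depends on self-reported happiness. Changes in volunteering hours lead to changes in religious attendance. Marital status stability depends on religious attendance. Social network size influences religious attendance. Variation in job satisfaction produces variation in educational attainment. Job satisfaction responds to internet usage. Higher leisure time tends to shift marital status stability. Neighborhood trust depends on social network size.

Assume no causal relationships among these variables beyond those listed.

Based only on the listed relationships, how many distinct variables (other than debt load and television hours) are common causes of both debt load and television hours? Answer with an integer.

The common causes are: social network size (to debt load via social network size → religious attendance → marital status stability → debt load; to television hours via social network size → internet usage → job satisfaction → television hours).
Every other variable lacks a causal path to at least one of debt load and television hours.

1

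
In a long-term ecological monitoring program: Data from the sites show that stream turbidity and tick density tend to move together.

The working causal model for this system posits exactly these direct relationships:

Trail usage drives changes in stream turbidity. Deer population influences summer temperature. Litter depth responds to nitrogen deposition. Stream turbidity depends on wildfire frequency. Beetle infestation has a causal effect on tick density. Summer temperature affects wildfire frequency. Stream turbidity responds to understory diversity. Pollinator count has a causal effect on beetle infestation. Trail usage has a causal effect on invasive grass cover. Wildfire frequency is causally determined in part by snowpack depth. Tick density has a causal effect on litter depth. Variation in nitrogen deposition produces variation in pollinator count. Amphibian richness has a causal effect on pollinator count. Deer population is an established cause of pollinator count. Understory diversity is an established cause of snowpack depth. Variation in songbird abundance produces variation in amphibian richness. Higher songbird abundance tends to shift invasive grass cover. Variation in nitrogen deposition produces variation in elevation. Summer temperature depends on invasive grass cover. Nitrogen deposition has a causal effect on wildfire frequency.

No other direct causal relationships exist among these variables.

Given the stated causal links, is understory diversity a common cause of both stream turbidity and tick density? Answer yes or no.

no

Understory diversity has no stated causal path to tick density. A confounder must cause both variables, so understory diversity does not qualify.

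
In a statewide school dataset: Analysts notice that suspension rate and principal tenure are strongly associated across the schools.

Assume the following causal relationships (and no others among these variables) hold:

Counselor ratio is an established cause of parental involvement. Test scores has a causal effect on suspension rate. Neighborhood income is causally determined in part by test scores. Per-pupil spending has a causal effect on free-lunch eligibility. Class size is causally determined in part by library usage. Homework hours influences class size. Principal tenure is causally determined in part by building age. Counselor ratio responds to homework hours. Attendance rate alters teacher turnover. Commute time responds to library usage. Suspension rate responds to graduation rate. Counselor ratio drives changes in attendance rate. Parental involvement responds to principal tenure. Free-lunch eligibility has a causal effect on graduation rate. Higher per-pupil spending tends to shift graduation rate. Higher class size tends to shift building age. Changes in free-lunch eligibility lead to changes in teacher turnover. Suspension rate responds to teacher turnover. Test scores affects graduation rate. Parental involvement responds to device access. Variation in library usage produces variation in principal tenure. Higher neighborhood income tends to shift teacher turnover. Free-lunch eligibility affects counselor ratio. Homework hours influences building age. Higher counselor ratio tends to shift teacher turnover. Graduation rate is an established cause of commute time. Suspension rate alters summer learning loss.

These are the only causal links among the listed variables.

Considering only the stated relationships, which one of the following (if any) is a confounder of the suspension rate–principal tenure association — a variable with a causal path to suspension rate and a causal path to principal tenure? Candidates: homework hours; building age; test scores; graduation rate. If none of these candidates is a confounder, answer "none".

homework hours

Homework hours causes suspension rate (homework hours → counselor ratio → teacher turnover → suspension rate) and also causes principal tenure (homework hours → building age → principal tenure); it is a common cause of both.
Each of the other candidates lacks a causal path to at least one of suspension rate and principal tenure, so they do not confound the relationship.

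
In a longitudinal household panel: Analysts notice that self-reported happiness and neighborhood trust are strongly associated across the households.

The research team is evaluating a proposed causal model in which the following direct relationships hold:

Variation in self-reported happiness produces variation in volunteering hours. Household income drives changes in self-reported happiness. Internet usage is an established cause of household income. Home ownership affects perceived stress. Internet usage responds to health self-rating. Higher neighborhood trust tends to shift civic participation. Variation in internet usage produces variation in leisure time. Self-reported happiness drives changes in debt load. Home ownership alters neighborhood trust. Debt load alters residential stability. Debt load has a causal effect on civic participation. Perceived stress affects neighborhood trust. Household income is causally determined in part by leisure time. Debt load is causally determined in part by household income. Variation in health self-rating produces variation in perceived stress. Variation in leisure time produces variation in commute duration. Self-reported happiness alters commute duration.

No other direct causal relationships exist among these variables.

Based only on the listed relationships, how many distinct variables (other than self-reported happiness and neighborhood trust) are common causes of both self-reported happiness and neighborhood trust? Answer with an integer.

1

The common causes are: health self-rating (to self-reported happiness via health self-rating → internet usage → household income → self-reported happiness; to neighborhood trust via health self-rating → perceived stress → neighborhood trust).
Every other variable lacks a causal path to at least one of self-reported happiness and neighborhood trust.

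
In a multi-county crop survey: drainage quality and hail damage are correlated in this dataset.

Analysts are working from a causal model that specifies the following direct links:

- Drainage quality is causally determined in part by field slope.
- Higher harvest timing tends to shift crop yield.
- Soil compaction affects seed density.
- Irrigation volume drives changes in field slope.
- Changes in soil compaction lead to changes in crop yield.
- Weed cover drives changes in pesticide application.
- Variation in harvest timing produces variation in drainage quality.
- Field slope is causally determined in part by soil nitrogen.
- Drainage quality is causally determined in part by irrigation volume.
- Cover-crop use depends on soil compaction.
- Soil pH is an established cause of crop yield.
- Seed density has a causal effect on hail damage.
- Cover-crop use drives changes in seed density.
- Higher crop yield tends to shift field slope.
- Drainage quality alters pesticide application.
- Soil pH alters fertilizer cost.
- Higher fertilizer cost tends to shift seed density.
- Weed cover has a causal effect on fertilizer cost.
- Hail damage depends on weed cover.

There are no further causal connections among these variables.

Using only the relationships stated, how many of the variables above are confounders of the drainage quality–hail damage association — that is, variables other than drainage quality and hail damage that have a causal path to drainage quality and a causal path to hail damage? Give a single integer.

The common causes are: soil compaction (to drainage quality via soil compaction → crop yield → field slope → drainage quality; to hail damage via soil compaction → seed density → hail damage); soil pH (to drainage quality via soil pH → crop yield → field slope → drainage quality; to hail damage via soil pH → fertilizer cost → seed density → hail damage).
Every other variable lacks a causal path to at least one of drainage quality and hail damage.

2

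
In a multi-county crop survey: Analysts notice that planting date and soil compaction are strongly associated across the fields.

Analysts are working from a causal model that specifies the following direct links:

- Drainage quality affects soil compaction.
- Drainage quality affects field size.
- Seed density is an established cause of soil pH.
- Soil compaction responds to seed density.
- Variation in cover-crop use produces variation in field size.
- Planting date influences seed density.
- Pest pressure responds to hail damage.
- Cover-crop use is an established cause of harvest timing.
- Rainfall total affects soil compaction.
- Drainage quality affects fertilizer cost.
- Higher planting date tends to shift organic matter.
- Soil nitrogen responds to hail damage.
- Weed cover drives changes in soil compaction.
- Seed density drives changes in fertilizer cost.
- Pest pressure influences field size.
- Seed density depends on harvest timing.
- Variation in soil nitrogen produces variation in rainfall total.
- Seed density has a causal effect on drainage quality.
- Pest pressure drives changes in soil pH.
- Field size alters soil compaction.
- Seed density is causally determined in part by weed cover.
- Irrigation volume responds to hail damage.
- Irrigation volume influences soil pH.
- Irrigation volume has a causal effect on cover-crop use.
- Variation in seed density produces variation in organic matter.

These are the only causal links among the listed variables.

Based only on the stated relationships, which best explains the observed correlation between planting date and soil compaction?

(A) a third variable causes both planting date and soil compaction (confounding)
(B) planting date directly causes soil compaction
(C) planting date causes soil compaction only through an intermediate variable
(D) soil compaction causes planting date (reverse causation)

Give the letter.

C

Planting date reaches soil compaction through planting date → seed density → soil compaction — an indirect causal chain with no direct planting date → soil compaction link. No variable causes both planting date and soil compaction, so confounding is ruled out; the effect is mediated.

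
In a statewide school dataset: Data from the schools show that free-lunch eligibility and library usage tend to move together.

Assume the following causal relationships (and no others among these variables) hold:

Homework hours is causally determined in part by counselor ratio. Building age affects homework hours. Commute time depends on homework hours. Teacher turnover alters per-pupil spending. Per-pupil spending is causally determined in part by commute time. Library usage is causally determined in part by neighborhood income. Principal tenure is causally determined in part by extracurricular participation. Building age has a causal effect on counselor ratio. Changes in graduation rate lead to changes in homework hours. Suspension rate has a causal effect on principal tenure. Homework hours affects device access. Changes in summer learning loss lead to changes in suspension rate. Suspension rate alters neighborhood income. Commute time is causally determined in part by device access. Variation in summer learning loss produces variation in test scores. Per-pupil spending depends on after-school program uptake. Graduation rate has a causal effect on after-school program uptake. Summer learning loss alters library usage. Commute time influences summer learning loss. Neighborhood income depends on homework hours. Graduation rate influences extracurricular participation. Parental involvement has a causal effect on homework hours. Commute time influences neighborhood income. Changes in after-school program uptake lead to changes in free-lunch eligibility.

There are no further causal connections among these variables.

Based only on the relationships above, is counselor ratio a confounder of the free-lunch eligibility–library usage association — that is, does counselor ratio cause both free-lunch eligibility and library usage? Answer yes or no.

Counselor ratio has no stated causal path to free-lunch eligibility. A confounder must cause both variables, so counselor ratio does not qualify.

no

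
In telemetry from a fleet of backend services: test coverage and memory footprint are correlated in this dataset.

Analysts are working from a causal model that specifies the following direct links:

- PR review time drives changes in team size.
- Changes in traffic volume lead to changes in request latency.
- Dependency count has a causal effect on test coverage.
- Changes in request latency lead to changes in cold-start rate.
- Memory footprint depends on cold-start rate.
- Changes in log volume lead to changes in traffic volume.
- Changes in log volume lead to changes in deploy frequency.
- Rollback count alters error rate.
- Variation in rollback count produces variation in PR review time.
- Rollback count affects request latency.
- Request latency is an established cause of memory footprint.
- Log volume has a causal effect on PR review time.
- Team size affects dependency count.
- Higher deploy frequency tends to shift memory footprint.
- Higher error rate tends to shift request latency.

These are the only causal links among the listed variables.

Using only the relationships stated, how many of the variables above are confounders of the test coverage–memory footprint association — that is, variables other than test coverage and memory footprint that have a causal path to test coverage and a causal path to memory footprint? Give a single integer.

2

The common causes are: log volume (to test coverage via log volume → PR review time → team size → dependency count → test coverage; to memory footprint via log volume → deploy frequency → memory footprint); rollback count (to test coverage via rollback count → PR review time → team size → dependency count → test coverage; to memory footprint via rollback count → request latency → memory footprint).
Every other variable lacks a causal path to at least one of test coverage and memory footprint.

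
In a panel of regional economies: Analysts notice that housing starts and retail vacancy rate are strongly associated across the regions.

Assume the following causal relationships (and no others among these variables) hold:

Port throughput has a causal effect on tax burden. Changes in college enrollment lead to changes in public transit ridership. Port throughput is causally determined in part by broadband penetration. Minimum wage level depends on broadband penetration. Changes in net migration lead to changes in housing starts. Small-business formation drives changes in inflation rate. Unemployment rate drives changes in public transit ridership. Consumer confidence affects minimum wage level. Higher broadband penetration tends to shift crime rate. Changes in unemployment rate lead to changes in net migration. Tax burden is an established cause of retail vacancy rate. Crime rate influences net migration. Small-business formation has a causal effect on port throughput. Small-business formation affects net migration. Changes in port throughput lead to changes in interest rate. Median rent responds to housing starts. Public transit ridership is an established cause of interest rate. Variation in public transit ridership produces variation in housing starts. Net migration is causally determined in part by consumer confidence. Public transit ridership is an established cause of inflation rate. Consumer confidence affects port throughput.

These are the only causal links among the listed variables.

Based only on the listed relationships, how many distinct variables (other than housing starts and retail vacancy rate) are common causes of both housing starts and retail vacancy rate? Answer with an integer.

The common causes are: broadband penetration (to housing starts via broadband penetration → crime rate → net migration → housing starts; to retail vacancy rate via broadband penetration → port throughput → tax burden → retail vacancy rate); consumer confidence (to housing starts via consumer confidence → net migration → housing starts; to retail vacancy rate via consumer confidence → port throughput → tax burden → retail vacancy rate); small-business formation (to housing starts via small-business formation → net migration → housing starts; to retail vacancy rate via small-business formation → port throughput → tax burden → retail vacancy rate).
Every other variable lacks a causal path to at least one of housing starts and retail vacancy rate.

3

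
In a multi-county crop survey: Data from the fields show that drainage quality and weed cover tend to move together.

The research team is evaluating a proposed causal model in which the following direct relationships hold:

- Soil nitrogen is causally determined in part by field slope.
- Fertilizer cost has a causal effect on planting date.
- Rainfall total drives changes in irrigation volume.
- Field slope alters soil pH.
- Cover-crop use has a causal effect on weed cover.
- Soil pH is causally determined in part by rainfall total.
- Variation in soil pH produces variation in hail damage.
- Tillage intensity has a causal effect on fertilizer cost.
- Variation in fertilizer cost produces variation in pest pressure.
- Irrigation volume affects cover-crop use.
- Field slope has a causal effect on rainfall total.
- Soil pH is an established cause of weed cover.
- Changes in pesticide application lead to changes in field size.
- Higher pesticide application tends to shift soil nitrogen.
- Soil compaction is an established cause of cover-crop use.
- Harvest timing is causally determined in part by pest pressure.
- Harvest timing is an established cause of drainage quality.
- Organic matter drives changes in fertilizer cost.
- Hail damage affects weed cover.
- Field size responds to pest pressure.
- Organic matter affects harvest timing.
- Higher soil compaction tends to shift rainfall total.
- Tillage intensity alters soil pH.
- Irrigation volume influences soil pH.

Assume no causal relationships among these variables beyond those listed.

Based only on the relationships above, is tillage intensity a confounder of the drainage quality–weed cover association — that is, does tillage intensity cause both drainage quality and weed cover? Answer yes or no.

yes

Tillage intensity has a causal path to drainage quality (tillage intensity → fertilizer cost → pest pressure → harvest timing → drainage quality) and to weed cover (tillage intensity → soil pH → weed cover), so it is a common cause of both — a confounder.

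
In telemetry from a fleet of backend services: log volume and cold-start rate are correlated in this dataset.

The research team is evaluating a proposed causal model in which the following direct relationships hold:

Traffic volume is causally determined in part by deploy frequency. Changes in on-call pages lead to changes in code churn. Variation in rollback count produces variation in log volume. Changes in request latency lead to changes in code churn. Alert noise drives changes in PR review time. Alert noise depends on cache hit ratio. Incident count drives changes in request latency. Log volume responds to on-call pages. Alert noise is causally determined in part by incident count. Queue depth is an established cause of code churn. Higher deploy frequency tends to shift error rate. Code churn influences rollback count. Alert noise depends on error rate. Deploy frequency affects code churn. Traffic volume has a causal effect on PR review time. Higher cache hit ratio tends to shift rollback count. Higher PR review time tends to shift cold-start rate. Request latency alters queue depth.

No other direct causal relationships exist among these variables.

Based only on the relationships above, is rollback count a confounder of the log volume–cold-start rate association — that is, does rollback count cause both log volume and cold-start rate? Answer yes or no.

no

Rollback count has no stated causal path to cold-start rate. A confounder must cause both variables, so rollback count does not qualify.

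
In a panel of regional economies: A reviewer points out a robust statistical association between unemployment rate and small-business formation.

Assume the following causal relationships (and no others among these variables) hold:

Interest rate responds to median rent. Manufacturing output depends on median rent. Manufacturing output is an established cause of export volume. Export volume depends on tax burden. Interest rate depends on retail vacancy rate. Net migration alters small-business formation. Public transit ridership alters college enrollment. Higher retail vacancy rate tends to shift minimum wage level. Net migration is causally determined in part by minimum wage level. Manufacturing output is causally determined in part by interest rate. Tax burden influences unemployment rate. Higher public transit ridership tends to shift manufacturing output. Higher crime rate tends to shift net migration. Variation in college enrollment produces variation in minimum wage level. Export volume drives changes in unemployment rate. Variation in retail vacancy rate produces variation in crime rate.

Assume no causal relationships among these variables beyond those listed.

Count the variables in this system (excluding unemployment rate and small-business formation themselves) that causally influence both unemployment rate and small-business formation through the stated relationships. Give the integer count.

The common causes are: public transit ridership (to unemployment rate via public transit ridership → manufacturing output → export volume → unemployment rate; to small-business formation via public transit ridership → college enrollment → minimum wage level → net migration → small-business formation); retail vacancy rate (to unemployment rate via retail vacancy rate → interest rate → manufacturing output → export volume → unemployment rate; to small-business formation via retail vacancy rate → minimum wage level → net migration → small-business formation).
Every other variable lacks a causal path to at least one of unemployment rate and small-business formation.

2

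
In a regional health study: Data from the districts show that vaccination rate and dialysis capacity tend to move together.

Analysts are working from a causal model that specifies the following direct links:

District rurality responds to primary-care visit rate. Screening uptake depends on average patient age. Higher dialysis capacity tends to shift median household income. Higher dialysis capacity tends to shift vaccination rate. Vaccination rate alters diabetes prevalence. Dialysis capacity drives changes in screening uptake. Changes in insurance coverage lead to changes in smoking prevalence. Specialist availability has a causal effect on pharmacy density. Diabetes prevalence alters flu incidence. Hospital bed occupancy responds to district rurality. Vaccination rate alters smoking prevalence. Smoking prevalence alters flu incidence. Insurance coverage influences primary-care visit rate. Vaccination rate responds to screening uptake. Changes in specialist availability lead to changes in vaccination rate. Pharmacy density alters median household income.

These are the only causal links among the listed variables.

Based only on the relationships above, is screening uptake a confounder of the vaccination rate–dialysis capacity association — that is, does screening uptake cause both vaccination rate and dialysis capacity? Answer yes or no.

Screening uptake has no stated causal path to dialysis capacity. A confounder must cause both variables, so screening uptake does not qualify.

no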